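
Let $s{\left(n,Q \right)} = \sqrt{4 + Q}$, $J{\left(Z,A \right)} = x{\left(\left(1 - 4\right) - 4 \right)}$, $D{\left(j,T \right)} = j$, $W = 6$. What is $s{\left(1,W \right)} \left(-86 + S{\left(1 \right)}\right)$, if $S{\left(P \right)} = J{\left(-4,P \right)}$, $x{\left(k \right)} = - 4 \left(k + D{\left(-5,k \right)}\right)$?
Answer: $- 38 \sqrt{10} \approx -120.17$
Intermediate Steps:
$x{\left(k \right)} = 20 - 4 k$ ($x{\left(k \right)} = - 4 \left(k - 5\right) = - 4 \left(-5 + k\right) = 20 - 4 k$)
$J{\left(Z,A \right)} = 48$ ($J{\left(Z,A \right)} = 20 - 4 \left(\left(1 - 4\right) - 4\right) = 20 - 4 \left(-3 - 4\right) = 20 - -28 = 20 + 28 = 48$)
$S{\left(P \right)} = 48$
$s{\left(1,W \right)} \left(-86 + S{\left(1 \right)}\right) = \sqrt{4 + 6} \left(-86 + 48\right) = \sqrt{10} \left(-38\right) = - 38 \sqrt{10}$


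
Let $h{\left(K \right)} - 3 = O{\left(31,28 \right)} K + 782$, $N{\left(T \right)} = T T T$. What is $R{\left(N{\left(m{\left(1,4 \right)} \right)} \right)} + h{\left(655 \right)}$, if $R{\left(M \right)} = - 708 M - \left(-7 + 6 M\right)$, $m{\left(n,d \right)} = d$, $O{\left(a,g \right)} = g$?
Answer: $-26564$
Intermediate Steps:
$N{\left(T \right)} = T^{3}$ ($N{\left(T \right)} = T^{2} T = T^{3}$)
$R{\left(M \right)} = 7 - 714 M$
$h{\left(K \right)} = 785 + 28 K$ ($h{\left(K \right)} = 3 + \left(28 K + 782\right) = 3 + \left(782 + 28 K\right) = 785 + 28 K$)
$R{\left(N{\left(m{\left(1,4 \right)} \right)} \right)} + h{\left(655 \right)} = \left(7 - 714 \cdot 4^{3}\right) + \left(785 + 28 \cdot 655\right) = \left(7 - 45696\right) + \left(785 + 18340\right) = \left(7 - 45696\right) + 19125 = -45689 + 19125 = -26564$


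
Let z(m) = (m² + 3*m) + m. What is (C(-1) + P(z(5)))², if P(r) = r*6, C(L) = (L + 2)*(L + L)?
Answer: 71824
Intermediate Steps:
z(m) = m² + 4*m
C(L) = 2*L*(2 + L) (C(L) = (2 + L)*(2*L) = 2*L*(2 + L))
P(r) = 6*r
(C(-1) + P(z(5)))² = (2*(-1)*(2 - 1) + 6*(5*(4 + 5)))² = (2*(-1)*1 + 6*(5*9))² = (-2 + 6*45)² = (-2 + 270)² = 268² = 71824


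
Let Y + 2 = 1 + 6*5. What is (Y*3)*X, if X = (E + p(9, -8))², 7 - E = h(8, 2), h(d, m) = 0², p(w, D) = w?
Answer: 22272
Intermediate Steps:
h(d, m) = 0
Y = 29 (Y = -2 + (1 + 6*5) = -2 + (1 + 30) = -2 + 31 = 29)
E = 7 (E = 7 - 1*0 = 7 + 0 = 7)
X = 256 (X = (7 + 9)² = 16² = 256)
(Y*3)*X = (29*3)*256 = 87*256 = 22272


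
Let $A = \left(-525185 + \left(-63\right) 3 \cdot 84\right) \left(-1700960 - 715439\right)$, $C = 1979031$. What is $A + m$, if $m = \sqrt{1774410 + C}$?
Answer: $1307419259339 + 3 \sqrt{417049} \approx 1.3074 \cdot 10^{12}$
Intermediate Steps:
$m = 3 \sqrt{417049}$ ($m = \sqrt{1774410 + 1979031} = \sqrt{3753441} = 3 \sqrt{417049} \approx 1937.4$)
$A = 1307419259339$ ($A = \left(-525185 - 15876\right) \left(-2416399\right) = \left(-541061\right) \left(-2416399\right) = 1307419259339$)
$A + m = 1307419259339 + 3 \sqrt{417049}$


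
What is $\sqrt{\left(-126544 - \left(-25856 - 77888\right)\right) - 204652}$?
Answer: $2 i \sqrt{56863} \approx 476.92 i$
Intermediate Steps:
$\sqrt{\left(-126544 - \left(-25856 - 77888\right)\right) - 204652} = \sqrt{\left(-126544 - -103744\right) - 204652} = \sqrt{\left(-126544 + 103744\right) - 204652} = \sqrt{-22800 - 204652} = \sqrt{-227452} = 2 i \sqrt{56863}$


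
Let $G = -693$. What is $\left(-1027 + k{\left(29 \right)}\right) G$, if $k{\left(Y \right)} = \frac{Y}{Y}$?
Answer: $711018$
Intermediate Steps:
$k{\left(Y \right)} = 1$
$\left(-1027 + k{\left(29 \right)}\right) G = \left(-1027 + 1\right) \left(-693\right) = \left(-1026\right) \left(-693\right) = 711018$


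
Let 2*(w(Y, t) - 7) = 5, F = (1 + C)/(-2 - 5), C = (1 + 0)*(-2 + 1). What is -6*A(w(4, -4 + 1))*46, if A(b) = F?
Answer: 0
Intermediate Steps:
C = -1 (C = 1*(-1) = -1)
F = 0 (F = (1 - 1)/(-2 - 5) = 0/(-7) = 0*(-⅐) = 0)
w(Y, t) = 19/2 (w(Y, t) = 7 + (½)*5 = 7 + 5/2 = 19/2)
A(b) = 0
-6*A(w(4, -4 + 1))*46 = -6*0*46 = 0*46 = 0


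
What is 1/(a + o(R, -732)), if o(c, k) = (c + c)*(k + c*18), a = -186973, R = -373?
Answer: 1/5367743 ≈ 1.8630e-7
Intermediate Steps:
o(c, k) = 2*c*(k + 18*c) (o(c, k) = (2*c)*(k + 18*c) = 2*c*(k + 18*c))
1/(a + o(R, -732)) = 1/(-186973 + 2*(-373)*(-732 + 18*(-373))) = 1/(-186973 + 2*(-373)*(-732 - 6714)) = 1/(-186973 + 2*(-373)*(-7446)) = 1/(-186973 + 5554716) = 1/5367743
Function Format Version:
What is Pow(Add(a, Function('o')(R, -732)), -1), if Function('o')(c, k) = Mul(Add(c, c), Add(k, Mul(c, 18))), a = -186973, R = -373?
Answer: Rational(1, 5367743) ≈ 1.8630e-7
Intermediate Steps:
Function('o')(c, k) = Mul(2, c, Add(k, Mul(18, c))) (Function('o')(c, k) = Mul(Mul(2, c), Add(k, Mul(18, c))) = Mul(2, c, Add(k, Mul(18, c))))
Pow(Add(a, Function('o')(R, -732)), -1) = Pow(Add(-186973, Mul(2, -373, Add(-732, Mul(18, -373)))), -1) = Pow(Add(-186973, Mul(2, -373, Add(-732, -6714))), -1) = Pow(Add(-186973, Mul(2, -373, -7446)), -1) = Pow(Add(-186973, 5554716), -1) = Pow(5367743, -1) = Rational(1, 5367743)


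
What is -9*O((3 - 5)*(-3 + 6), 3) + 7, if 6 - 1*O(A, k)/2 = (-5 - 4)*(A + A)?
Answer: 1843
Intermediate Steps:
O(A, k) = 12 + 36*A (O(A, k) = 12 - 2*(-5 - 4)*(A + A) = 12 - (-18)*2*A = 12 - (-36)*A = 12 + 36*A)
-9*O((3 - 5)*(-3 + 6), 3) + 7 = -9*(12 + 36*((3 - 5)*(-3 + 6))) + 7 = -9*(12 + 36*(-2*3)) + 7 = -9*(12 + 36*(-6)) + 7 = -9*(12 - 216) + 7 = -9*(-204) + 7 = 1836 + 7 = 1843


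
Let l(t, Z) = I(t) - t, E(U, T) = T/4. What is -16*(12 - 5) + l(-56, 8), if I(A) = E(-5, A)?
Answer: -70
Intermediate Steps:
E(U, T) = T/4 (E(U, T) = T*(¼) = T/4)
I(A) = A/4
l(t, Z) = -3*t/4 (l(t, Z) = t/4 - t = -3*t/4)
-16*(12 - 5) + l(-56, 8) = -16*(12 - 5) - ¾*(-56) = -16*7 + 42 = -112 + 42 = -70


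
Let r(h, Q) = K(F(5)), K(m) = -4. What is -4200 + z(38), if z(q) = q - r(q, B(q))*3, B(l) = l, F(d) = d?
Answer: -4150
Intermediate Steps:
r(h, Q) = -4
z(q) = 12 + q (z(q) = q - 1*(-4)*3 = q + 4*3 = q + 12 = 12 + q)
-4200 + z(38) = -4200 + (12 + 38) = -4200 + 50 = -4150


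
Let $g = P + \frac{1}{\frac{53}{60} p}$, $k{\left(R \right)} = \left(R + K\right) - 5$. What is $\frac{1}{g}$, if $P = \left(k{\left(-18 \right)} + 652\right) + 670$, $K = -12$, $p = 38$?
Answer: $\frac{1007}{1296039} \approx 0.00077698$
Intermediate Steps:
$k{\left(R \right)} = -17 + R$ ($k{\left(R \right)} = \left(R - 12\right) - 5 = \left(-12 + R\right) - 5 = -17 + R$)
$P = 1287$ ($P = \left(\left(-17 - 18\right) + 652\right) + 670 = \left(-35 + 652\right) + 670 = 617 + 670 = 1287$)
$g = \frac{1296039}{1007}$ ($g = 1287 + \frac{1}{\frac{53}{60} \cdot 38} = 1287 + \frac{1}{\frac{1007}{30}} = 1287 + \frac{30}{1007} = \frac{1296039}{1007} \approx 1287.0$)
$\frac{1}{g} = \frac{1}{\frac{1296039}{1007}} = \frac{1007}{1296039}$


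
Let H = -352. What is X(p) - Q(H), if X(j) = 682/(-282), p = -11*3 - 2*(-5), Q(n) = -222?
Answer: 30961/141 ≈ 219.58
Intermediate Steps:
p = -23 (p = -33 + 10 = -23)
X(j) = -341/141 (X(j) = 682*(-1/282) = -341/141)
X(p) - Q(H) = -341/141 - 1*(-222) = -341/141 + 222 = 30961/141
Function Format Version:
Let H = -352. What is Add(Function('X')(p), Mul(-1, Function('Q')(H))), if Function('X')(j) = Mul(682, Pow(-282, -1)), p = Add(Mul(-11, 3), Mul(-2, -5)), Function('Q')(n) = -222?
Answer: Rational(30961, 141) ≈ 219.58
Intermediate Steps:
p = -23 (p = Add(-33, 10) = -23)
Function('X')(j) = Rational(-341, 141) (Function('X')(j) = Mul(682, Rational(-1, 282)) = Rational(-341, 141))
Add(Function('X')(p), Mul(-1, Function('Q')(H))) = Add(Rational(-341, 141), Mul(-1, -222)) = Add(Rational(-341, 141), 222) = Rational(30961, 141)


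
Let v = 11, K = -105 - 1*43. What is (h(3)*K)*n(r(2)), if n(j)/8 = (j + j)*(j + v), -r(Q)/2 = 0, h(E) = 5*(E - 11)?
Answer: 0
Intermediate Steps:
h(E) = -55 + 5*E (h(E) = 5*(-11 + E) = -55 + 5*E)
K = -148 (K = -105 - 43 = -148)
r(Q) = 0 (r(Q) = -2*0 = 0)
n(j) = 16*j*(11 + j) (n(j) = 8*((j + j)*(j + 11)) = 8*((2*j)*(11 + j)) = 8*(2*j*(11 + j)) = 16*j*(11 + j))
(h(3)*K)*n(r(2)) = ((-55 + 5*3)*(-148))*(16*0*(11 + 0)) = ((-55 + 15)*(-148))*(16*0*11) = -40*(-148)*0 = 5920*0 = 0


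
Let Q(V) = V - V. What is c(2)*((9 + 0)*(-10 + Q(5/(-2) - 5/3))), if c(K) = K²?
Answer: -360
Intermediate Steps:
Q(V) = 0
c(2)*((9 + 0)*(-10 + Q(5/(-2) - 5/3))) = 2²*((9 + 0)*(-10 + 0)) = 4*(9*(-10)) = 4*(-90) = -360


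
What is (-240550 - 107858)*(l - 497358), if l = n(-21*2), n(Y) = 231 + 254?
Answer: 173114528184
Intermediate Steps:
n(Y) = 485
l = 485
(-240550 - 107858)*(l - 497358) = (-240550 - 107858)*(485 - 497358) = -348408*(-496873) = 173114528184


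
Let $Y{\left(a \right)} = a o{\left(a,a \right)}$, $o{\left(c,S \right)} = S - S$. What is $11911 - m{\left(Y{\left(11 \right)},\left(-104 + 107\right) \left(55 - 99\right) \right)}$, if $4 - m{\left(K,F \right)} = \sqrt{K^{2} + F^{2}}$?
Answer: $12039$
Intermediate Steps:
$o{\left(c,S \right)} = 0$
$Y{\left(a \right)} = 0$ ($Y{\left(a \right)} = a 0 = 0$)
$m{\left(K,F \right)} = 4 - \sqrt{F^{2} + K^{2}}$ ($m{\left(K,F \right)} = 4 - \sqrt{K^{2} + F^{2}} = 4 - \sqrt{F^{2} + K^{2}}$)
$11911 - m{\left(Y{\left(11 \right)},\left(-104 + 107\right) \left(55 - 99\right) \right)} = 11911 - \left(4 - \sqrt{\left(\left(-104 + 107\right) \left(55 - 99\right)\right)^{2} + 0^{2}}\right) = 11911 - \left(4 - \sqrt{\left(3 \left(-44\right)\right)^{2} + 0}\right) = 11911 - \left(4 - \sqrt{\left(-132\right)^{2} + 0}\right) = 11911 - \left(4 - \sqrt{17424 + 0}\right) = 11911 - \left(4 - \sqrt{17424}\right) = 11911 - \left(4 - 132\right) = 11911 - -128 = 11911 + 128 = 12039$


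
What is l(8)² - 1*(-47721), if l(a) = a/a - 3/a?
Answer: 3054169/64 ≈ 47721.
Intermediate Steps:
l(a) = 1 - 3/a
l(8)² - 1*(-47721) = ((-3 + 8)/8)² - 1*(-47721) = ((⅛)*5)² + 47721 = (5/8)² + 47721 = 25/64 + 47721 = 3054169/64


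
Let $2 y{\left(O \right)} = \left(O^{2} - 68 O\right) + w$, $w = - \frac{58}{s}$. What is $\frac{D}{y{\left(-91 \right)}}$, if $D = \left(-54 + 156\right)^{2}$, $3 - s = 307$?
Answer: $\frac{3162816}{2199317} \approx 1.4381$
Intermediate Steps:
$s = -304$ ($s = 3 - 307 = -304$)
$w = \frac{29}{152}$ ($w = - \frac{58}{-304} = \left(-58\right) \left(- \frac{1}{304}\right) = \frac{29}{152} \approx 0.19079$)
$D = 10404$ ($D = 102^{2} = 10404$)
$y{\left(O \right)} = \frac{29}{304} + \frac{O^{2}}{2} - 34 O$ ($y{\left(O \right)} = \frac{\left(O^{2} - 68 O\right) + \frac{29}{152}}{2} = \frac{\frac{29}{152} + O^{2} - 68 O}{2} = \frac{29}{304} + \frac{O^{2}}{2} - 34 O$)
$\frac{D}{y{\left(-91 \right)}} = \frac{10404}{\frac{29}{304} + \frac{\left(-91\right)^{2}}{2} - -3094} = \frac{10404}{\frac{29}{304} + \frac{1}{2} \cdot 8281 + 3094} = \frac{10404}{\frac{29}{304} + \frac{8281}{2} + 3094} = \frac{10404}{\frac{2199317}{304}} = 10404 \cdot \frac{304}{2199317} = \frac{3162816}{2199317}$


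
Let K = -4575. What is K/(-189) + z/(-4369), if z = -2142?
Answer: 399863/16191 ≈ 24.697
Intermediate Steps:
K/(-189) + z/(-4369) = -4575/(-189) - 2142/(-4369) = -4575*(-1/189) - 2142*(-1/4369) = 1525/63 + 126/257 = 399863/16191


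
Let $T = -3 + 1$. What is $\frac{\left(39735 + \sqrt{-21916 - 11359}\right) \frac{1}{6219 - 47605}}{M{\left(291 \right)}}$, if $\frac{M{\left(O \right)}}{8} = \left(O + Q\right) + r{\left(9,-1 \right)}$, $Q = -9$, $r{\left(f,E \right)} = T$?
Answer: $- \frac{7947}{18540928} - \frac{11 i \sqrt{11}}{18540928} \approx -0.00042862 - 1.9677 \cdot 10^{-6} i$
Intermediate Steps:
$T = -2$
$r{\left(f,E \right)} = -2$
$M{\left(O \right)} = -88 + 8 O$ ($M{\left(O \right)} = 8 \left(\left(O - 9\right) - 2\right) = 8 \left(\left(-9 + O\right) - 2\right) = 8 \left(-11 + O\right) = -88 + 8 O$)
$\frac{\left(39735 + \sqrt{-21916 - 11359}\right) \frac{1}{6219 - 47605}}{M{\left(291 \right)}} = \frac{\left(39735 + \sqrt{-21916 - 11359}\right) \frac{1}{6219 - 47605}}{-88 + 8 \cdot 291} = \frac{\left(39735 + \sqrt{-33275}\right) \frac{1}{-41386}}{-88 + 2328} = \frac{\left(39735 + 55 i \sqrt{11}\right) \left(- \frac{1}{41386}\right)}{2240} = \left(- \frac{39735}{41386} - \frac{55 i \sqrt{11}}{41386}\right) \frac{1}{2240} = - \frac{7947}{18540928} - \frac{11 i \sqrt{11}}{18540928}$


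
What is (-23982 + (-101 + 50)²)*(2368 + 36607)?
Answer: -833324475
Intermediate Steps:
(-23982 + (-101 + 50)²)*(2368 + 36607) = (-23982 + (-51)²)*38975 = (-23982 + 2601)*38975 = -21381*38975 = -833324475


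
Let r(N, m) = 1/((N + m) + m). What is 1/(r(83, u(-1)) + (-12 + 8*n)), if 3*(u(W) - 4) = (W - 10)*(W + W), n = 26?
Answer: 317/62135 ≈ 0.0051018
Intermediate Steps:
u(W) = 4 + 2*W*(-10 + W)/3 (u(W) = 4 + ((W - 10)*(W + W))/3 = 4 + ((-10 + W)*(2*W))/3 = 4 + (2*W*(-10 + W))/3 = 4 + 2*W*(-10 + W)/3)
r(N, m) = 1/(N + 2*m)
1/(r(83, u(-1)) + (-12 + 8*n)) = 1/(1/(83 + 2*(4 - 20/3*(-1) + (⅔)*(-1)²)) + (-12 + 8*26)) = 1/(1/(83 + 2*(4 + 20/3 + (⅔)*1)) + (-12 + 208)) = 1/(1/(83 + 2*(4 + 20/3 + ⅔)) + 196) = 1/(1/(83 + 2*(34/3)) + 196) = 1/(1/(83 + 68/3) + 196) = 1/(1/(317/3) + 196) = 1/(3/317 + 196) = 1/(62135/317) = 317/62135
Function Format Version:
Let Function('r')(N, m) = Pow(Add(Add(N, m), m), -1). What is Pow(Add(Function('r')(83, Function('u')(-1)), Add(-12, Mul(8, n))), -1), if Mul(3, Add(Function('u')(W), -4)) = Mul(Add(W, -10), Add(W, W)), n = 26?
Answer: Rational(317, 62135) ≈ 0.0051018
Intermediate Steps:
Function('u')(W) = Add(4, Mul(Rational(2, 3), W, Add(-10, W))) (Function('u')(W) = Add(4, Mul(Rational(1, 3), Mul(Add(W, -10), Add(W, W)))) = Add(4, Mul(Rational(1, 3), Mul(Add(-10, W), Mul(2, W)))) = Add(4, Mul(Rational(1, 3), Mul(2, W, Add(-10, W)))) = Add(4, Mul(Rational(2, 3), W, Add(-10, W))))
Function('r')(N, m) = Pow(Add(N, Mul(2, m)), -1)
Pow(Add(Function('r')(83, Function('u')(-1)), Add(-12, Mul(8, n))), -1) = Pow(Add(Pow(Add(83, Mul(2, Add(4, Mul(Rational(-20, 3), -1), Mul(Rational(2, 3), Pow(-1, 2))))), -1), Add(-12, Mul(8, 26))), -1) = Pow(Add(Pow(Add(83, Mul(2, Add(4, Rational(20, 3), Mul(Rational(2, 3), 1)))), -1), Add(-12, 208)), -1) = Pow(Add(Pow(Add(83, Mul(2, Add(4, Rational(20, 3), Rational(2, 3)))), -1), 196), -1) = Pow(Add(Pow(Add(83, Mul(2, Rational(34, 3))), -1), 196), -1) = Pow(Add(Pow(Add(83, Rational(68, 3)), -1), 196), -1) = Pow(Add(Pow(Rational(317, 3), -1), 196), -1) = Pow(Add(Rational(3, 317), 196), -1) = Pow(Rational(62135, 317), -1) = Rational(317, 62135)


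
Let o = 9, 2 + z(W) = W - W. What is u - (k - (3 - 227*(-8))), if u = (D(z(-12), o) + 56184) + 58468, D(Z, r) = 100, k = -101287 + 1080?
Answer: 216778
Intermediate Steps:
z(W) = -2 (z(W) = -2 + (W - W) = -2 + 0 = -2)
k = -100207
u = 114752 (u = (100 + 56184) + 58468 = 56284 + 58468 = 114752)
u - (k - (3 - 227*(-8))) = 114752 - (-100207 - (3 - 227*(-8))) = 114752 - (-100207 - (3 + 1816)) = 114752 - (-100207 - 1*1819) = 114752 - (-100207 - 1819) = 114752 - 1*(-102026) = 114752 + 102026 = 216778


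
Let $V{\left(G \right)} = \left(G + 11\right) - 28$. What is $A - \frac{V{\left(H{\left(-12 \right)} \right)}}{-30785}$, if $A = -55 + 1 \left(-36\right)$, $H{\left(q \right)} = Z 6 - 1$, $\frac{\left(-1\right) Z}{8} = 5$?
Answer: $- \frac{2801693}{30785} \approx -91.008$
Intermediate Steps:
$Z = -40$ ($Z = \left(-8\right) 5 = -40$)
$H{\left(q \right)} = -241$ ($H{\left(q \right)} = \left(-40\right) 6 - 1 = -240 - 1 = -241$)
$V{\left(G \right)} = -17 + G$ ($V{\left(G \right)} = \left(11 + G\right) - 28 = -17 + G$)
$A = -91$ ($A = -55 - 36 = -91$)
$A - \frac{V{\left(H{\left(-12 \right)} \right)}}{-30785} = -91 - \frac{-17 - 241}{-30785} = -91 - \left(-258\right) \left(- \frac{1}{30785}\right) = -91 - \frac{258}{30785} = - \frac{2801693}{30785}$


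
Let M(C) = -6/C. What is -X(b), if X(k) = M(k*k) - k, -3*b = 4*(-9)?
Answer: 289/24 ≈ 12.042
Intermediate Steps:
b = 12 (b = -4*(-9)/3 = -⅓*(-36) = 12)
X(k) = -k - 6/k² (X(k) = -6/k² - k = -k - 6/k²)
-X(b) = -(-1*12 - 6/12²) = -(-12 - 6*1/144) = -(-12 - 1/24) = -1*(-289/24) = 289/24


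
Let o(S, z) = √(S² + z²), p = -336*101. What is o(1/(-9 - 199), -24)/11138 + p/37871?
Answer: -33936/37871 + √24920065/2316704 ≈ -0.89394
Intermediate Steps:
p = -33936
o(1/(-9 - 199), -24)/11138 + p/37871 = √((1/(-9 - 199))² + (-24)²)/11138 - 33936/37871 = √((1/(-208))² + 576)*(1/11138) - 33936*1/37871 = √((-1/208)² + 576)*(1/11138) - 33936/37871 = √(1/43264 + 576)*(1/11138) - 33936/37871 = √(24920065/43264)*(1/11138) - 33936/37871 = (√24920065/208)*(1/11138) - 33936/37871 = √24920065/2316704 - 33936/37871 = -33936/37871 + √24920065/2316704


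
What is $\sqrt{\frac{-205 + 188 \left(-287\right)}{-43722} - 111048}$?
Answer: $\frac{i \sqrt{23586495992710}}{14574} \approx 333.24 i$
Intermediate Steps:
$\sqrt{\frac{-205 + 188 \left(-287\right)}{-43722} - 111048} = \sqrt{\left(-205 - 53956\right) \left(- \frac{1}{43722}\right) - 111048} = \sqrt{\left(-54161\right) \left(- \frac{1}{43722}\right) - 111048} = \sqrt{\frac{54161}{43722} - 111048} = \sqrt{- \frac{4855186495}{43722}} = \frac{i \sqrt{23586495992710}}{14574}$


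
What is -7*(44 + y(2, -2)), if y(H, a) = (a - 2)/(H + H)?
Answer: -301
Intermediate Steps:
y(H, a) = (-2 + a)/(2*H) (y(H, a) = (-2 + a)/((2*H)) = (-2 + a)*(1/(2*H)) = (-2 + a)/(2*H))
-7*(44 + y(2, -2)) = -7*(44 + (½)*(-2 - 2)/2) = -7*(44 + (½)*(½)*(-4)) = -7*(44 - 1) = -7*43 = -301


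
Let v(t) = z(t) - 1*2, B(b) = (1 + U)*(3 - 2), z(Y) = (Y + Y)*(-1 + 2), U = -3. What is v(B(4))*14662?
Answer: -87972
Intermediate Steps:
z(Y) = 2*Y (z(Y) = (2*Y)*1 = 2*Y)
B(b) = -2 (B(b) = (1 - 3)*(3 - 2) = -2*1 = -2)
v(t) = -2 + 2*t (v(t) = 2*t - 1*2 = 2*t - 2 = -2 + 2*t)
v(B(4))*14662 = (-2 + 2*(-2))*14662 = (-2 - 4)*14662 = -6*14662 = -87972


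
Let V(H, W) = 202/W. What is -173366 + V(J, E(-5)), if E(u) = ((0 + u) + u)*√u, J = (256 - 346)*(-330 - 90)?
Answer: -173366 + 101*I*√5/25 ≈ -1.7337e+5 + 9.0337*I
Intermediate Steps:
J = 37800 (J = -90*(-420) = 37800)
E(u) = 2*u^(3/2) (E(u) = (u + u)*√u = (2*u)*√u = 2*u^(3/2))
-173366 + V(J, E(-5)) = -173366 + 202/((2*(-5)^(3/2))) = -173366 + 202/((2*(-5*I*√5))) = -173366 + 202/((-10*I*√5)) = -173366 + 202*(I*√5/50) = -173366 + 101*I*√5/25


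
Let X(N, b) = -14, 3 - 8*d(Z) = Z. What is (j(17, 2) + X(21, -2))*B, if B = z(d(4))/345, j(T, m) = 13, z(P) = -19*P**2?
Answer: 19/22080 ≈ 0.00086051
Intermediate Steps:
d(Z) = 3/8 - Z/8
B = -19/22080 (B = -19*(3/8 - 1/8*4)**2/345 = -19*(3/8 - 1/2)**2*(1/345) = -19*(-1/8)**2*(1/345) = -19*1/64*(1/345) = -19/64*1/345 = -19/22080 ≈ -0.00086051)
(j(17, 2) + X(21, -2))*B = (13 - 14)*(-19/22080) = -1*(-19/22080) = 19/22080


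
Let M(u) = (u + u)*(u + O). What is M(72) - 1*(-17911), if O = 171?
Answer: 52903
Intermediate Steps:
M(u) = 2*u*(171 + u) (M(u) = (u + u)*(u + 171) = (2*u)*(171 + u) = 2*u*(171 + u))
M(72) - 1*(-17911) = 2*72*(171 + 72) - 1*(-17911) = 2*72*243 + 17911 = 34992 + 17911 = 52903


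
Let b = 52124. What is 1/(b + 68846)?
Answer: 1/120970 ≈ 8.2665e-6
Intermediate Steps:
1/(b + 68846) = 1/(52124 + 68846) = 1/120970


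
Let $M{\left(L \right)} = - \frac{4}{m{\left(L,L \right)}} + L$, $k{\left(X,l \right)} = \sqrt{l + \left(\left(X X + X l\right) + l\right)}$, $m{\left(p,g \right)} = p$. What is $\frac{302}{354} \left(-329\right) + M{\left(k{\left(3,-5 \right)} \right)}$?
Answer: $- \frac{49679}{177} + 5 i \approx -280.67 + 5.0 i$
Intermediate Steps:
$k{\left(X,l \right)} = \sqrt{X^{2} + 2 l + X l}$ ($k{\left(X,l \right)} = \sqrt{l + \left(\left(X^{2} + X l\right) + l\right)} = \sqrt{l + \left(l + X^{2} + X l\right)} = \sqrt{X^{2} + 2 l + X l}$)
$M{\left(L \right)} = L - \frac{4}{L}$ ($M{\left(L \right)} = - \frac{4}{L} + L = L - \frac{4}{L}$)
$\frac{302}{354} \left(-329\right) + M{\left(k{\left(3,-5 \right)} \right)} = \frac{302}{354} \left(-329\right) + \left(\sqrt{3^{2} + 2 \left(-5\right) + 3 \left(-5\right)} - \frac{4}{\sqrt{3^{2} + 2 \left(-5\right) + 3 \left(-5\right)}}\right) = 302 \cdot \frac{1}{354} \left(-329\right) + \left(\sqrt{9 - 10 - 15} - \frac{4}{\sqrt{9 - 10 - 15}}\right) = \frac{151}{177} \left(-329\right) + \left(\sqrt{-16} - \frac{4}{\sqrt{-16}}\right) = - \frac{49679}{177} + \left(4 i - \frac{4}{4 i}\right) = - \frac{49679}{177} + \left(4 i - 4 \left(- \frac{i}{4}\right)\right) = - \frac{49679}{177} + \left(4 i + i\right) = - \frac{49679}{177} + 5 i$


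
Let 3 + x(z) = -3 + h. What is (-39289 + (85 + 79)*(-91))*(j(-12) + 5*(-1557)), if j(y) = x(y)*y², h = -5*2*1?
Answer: 546954957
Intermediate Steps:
h = -10 (h = -10*1 = -10)
x(z) = -16 (x(z) = -3 + (-3 - 10) = -3 - 13 = -16)
j(y) = -16*y²
(-39289 + (85 + 79)*(-91))*(j(-12) + 5*(-1557)) = (-39289 + (85 + 79)*(-91))*(-16*(-12)² + 5*(-1557)) = (-39289 + 164*(-91))*(-16*144 - 7785) = (-39289 - 14924)*(-2304 - 7785) = -54213*(-10089) = 546954957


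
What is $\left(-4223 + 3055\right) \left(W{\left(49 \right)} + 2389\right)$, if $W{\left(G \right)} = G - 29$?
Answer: $-2813712$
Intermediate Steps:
$W{\left(G \right)} = -29 + G$
$\left(-4223 + 3055\right) \left(W{\left(49 \right)} + 2389\right) = \left(-4223 + 3055\right) \left(\left(-29 + 49\right) + 2389\right) = - 1168 \left(20 + 2389\right) = \left(-1168\right) 2409 = -2813712$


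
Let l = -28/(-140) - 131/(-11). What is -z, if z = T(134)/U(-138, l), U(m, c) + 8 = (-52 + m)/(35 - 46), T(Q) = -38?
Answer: 209/51 ≈ 4.0980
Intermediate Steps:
l = 666/55 (l = -28*(-1/140) - 131*(-1/11) = ⅕ + 131/11 = 666/55 ≈ 12.109)
U(m, c) = -36/11 - m/11 (U(m, c) = -8 + (-52 + m)/(35 - 46) = -8 + (-52 + m)/(-11) = -8 + (-52 + m)*(-1/11) = -8 + (52/11 - m/11) = -36/11 - m/11)
z = -209/51 (z = -38/(-36/11 - 1/11*(-138)) = -38/(-36/11 + 138/11) = -38/102/11 = -38*11/102 = -209/51 ≈ -4.0980)
-z = -1*(-209/51) = 209/51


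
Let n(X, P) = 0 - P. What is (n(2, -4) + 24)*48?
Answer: 1344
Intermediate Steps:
n(X, P) = -P
(n(2, -4) + 24)*48 = (-1*(-4) + 24)*48 = (4 + 24)*48 = 28*48 = 1344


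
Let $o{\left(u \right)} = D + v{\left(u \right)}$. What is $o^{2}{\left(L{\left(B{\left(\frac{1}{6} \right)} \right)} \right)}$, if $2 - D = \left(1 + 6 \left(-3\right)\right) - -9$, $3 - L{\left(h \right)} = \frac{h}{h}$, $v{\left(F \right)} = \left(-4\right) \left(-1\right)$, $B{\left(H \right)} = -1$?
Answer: $196$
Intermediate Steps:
$v{\left(F \right)} = 4$
$L{\left(h \right)} = 2$ ($L{\left(h \right)} = 3 - \frac{h}{h} = 3 - 1 = 2$)
$D = 10$ ($D = 2 - \left(\left(1 + 6 \left(-3\right)\right) - -9\right) = 2 - \left(\left(1 - 18\right) + 9\right) = 2 - \left(-17 + 9\right) = 2 - -8 = 2 + 8 = 10$)
$o{\left(u \right)} = 14$ ($o{\left(u \right)} = 10 + 4 = 14$)
$o^{2}{\left(L{\left(B{\left(\frac{1}{6} \right)} \right)} \right)} = 14^{2} = 196$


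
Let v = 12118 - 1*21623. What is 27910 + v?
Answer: 18405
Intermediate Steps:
v = -9505 (v = 12118 - 21623 = -9505)
27910 + v = 27910 - 9505 = 18405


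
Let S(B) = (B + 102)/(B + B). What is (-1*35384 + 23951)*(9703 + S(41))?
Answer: -9098255637/82 ≈ -1.1095e+8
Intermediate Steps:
S(B) = (102 + B)/(2*B) (S(B) = (102 + B)/((2*B)) = (102 + B)*(1/(2*B)) = (102 + B)/(2*B))
(-1*35384 + 23951)*(9703 + S(41)) = (-1*35384 + 23951)*(9703 + (½)*(102 + 41)/41) = (-35384 + 23951)*(9703 + (½)*(1/41)*143) = -11433*(9703 + 143/82) = -11433*795789/82 = -9098255637/82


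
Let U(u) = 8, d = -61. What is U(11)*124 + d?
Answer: 931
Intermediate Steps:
U(11)*124 + d = 8*124 - 61 = 992 - 61 = 931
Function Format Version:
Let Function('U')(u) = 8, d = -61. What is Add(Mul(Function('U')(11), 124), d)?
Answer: 931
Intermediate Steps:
Add(Mul(Function('U')(11), 124), d) = Add(Mul(8, 124), -61) = Add(992, -61) = 931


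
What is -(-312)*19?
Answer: 5928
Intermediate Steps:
-(-312)*19 = -39*(-8)*19 = 312*19 = 5928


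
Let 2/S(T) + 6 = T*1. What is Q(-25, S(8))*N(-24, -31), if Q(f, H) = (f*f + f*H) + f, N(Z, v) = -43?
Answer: -24725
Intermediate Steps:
S(T) = 2/(-6 + T) (S(T) = 2/(-6 + T*1) = 2/(-6 + T))
Q(f, H) = f + f² + H*f (Q(f, H) = (f² + H*f) + f = f + f² + H*f)
Q(-25, S(8))*N(-24, -31) = -25*(1 + 2/(-6 + 8) - 25)*(-43) = -25*(1 + 2/2 - 25)*(-43) = -25*(1 + 2*(½) - 25)*(-43) = -25*(1 + 1 - 25)*(-43) = -25*(-23)*(-43) = 575*(-43) = -24725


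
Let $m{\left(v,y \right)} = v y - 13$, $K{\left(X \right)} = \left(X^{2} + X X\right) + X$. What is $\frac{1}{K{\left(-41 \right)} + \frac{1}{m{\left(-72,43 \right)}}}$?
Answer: $\frac{3109}{10324988} \approx 0.00030111$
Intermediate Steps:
$K{\left(X \right)} = X + 2 X^{2}$ ($K{\left(X \right)} = \left(X^{2} + X^{2}\right) + X = 2 X^{2} + X = X + 2 X^{2}$)
$m{\left(v,y \right)} = -13 + v y$
$\frac{1}{K{\left(-41 \right)} + \frac{1}{m{\left(-72,43 \right)}}} = \frac{1}{- 41 \left(1 + 2 \left(-41\right)\right) + \frac{1}{-13 - 3096}} = \frac{1}{- 41 \left(1 - 82\right) + \frac{1}{-13 - 3096}} = \frac{1}{\left(-41\right) \left(-81\right) + \frac{1}{-3109}} = \frac{1}{3321 - \frac{1}{3109}} = \frac{1}{\frac{10324988}{3109}} = \frac{3109}{10324988}$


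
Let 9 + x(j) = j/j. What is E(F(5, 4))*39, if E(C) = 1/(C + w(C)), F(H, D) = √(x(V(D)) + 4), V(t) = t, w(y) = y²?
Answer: -39/5 - 39*I/10 ≈ -7.8 - 3.9*I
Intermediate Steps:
x(j) = -8 (x(j) = -9 + j/j = -9 + 1 = -8)
F(H, D) = 2*I (F(H, D) = √(-8 + 4) = √(-4) = 2*I)
E(C) = 1/(C + C²)
E(F(5, 4))*39 = (1/(((2*I))*(1 + 2*I)))*39 = ((-I/2)*((1 - 2*I)/5))*39 = -I*(1 - 2*I)/10*39 = -39*I*(1 - 2*I)/10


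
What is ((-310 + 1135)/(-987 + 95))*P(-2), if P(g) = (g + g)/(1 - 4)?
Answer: -275/223 ≈ -1.2332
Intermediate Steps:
P(g) = -2*g/3 (P(g) = (2*g)/(-3) = (2*g)*(-⅓) = -2*g/3)
((-310 + 1135)/(-987 + 95))*P(-2) = ((-310 + 1135)/(-987 + 95))*(-⅔*(-2)) = (825/(-892))*(4/3) = (825*(-1/892))*(4/3) = -825/892*4/3 = -275/223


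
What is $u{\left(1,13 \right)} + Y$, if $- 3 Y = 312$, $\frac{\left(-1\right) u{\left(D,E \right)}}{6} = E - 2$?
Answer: $-170$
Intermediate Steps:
$u{\left(D,E \right)} = 12 - 6 E$ ($u{\left(D,E \right)} = - 6 \left(E - 2\right) = - 6 \left(-2 + E\right) = 12 - 6 E$)
$Y = -104$ ($Y = \left(- \frac{1}{3}\right) 312 = -104$)
$u{\left(1,13 \right)} + Y = \left(12 - 78\right) - 104 = -66 - 104 = -170$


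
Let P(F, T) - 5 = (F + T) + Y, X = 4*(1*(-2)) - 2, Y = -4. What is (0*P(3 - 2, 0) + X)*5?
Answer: -50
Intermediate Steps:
X = -10 (X = 4*(-2) - 2 = -8 - 2 = -10)
P(F, T) = 1 + F + T (P(F, T) = 5 + ((F + T) - 4) = 5 + (-4 + F + T) = 1 + F + T)
(0*P(3 - 2, 0) + X)*5 = (0*(1 + (3 - 2) + 0) - 10)*5 = (0*(1 + 1 + 0) - 10)*5 = (0*2 - 10)*5 = (0 - 10)*5 = -10*5 = -50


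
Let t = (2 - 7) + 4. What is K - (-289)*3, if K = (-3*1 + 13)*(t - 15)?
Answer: 707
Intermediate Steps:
t = -1 (t = -5 + 4 = -1)
K = -160 (K = (-3*1 + 13)*(-1 - 15) = (-3 + 13)*(-16) = 10*(-16) = -160)
K - (-289)*3 = -160 - (-289)*3 = -160 - 17*(-51) = -160 + 867 = 707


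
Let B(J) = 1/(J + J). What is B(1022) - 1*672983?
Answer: -1375577251/2044 ≈ -6.7298e+5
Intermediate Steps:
B(J) = 1/(2*J)
B(1022) - 1*672983 = (1/2)/1022 - 1*672983 = (1/2)*(1/1022) - 672983 = 1/2044 - 672983 = -1375577251/2044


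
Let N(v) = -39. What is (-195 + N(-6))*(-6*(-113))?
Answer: -158652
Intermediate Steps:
(-195 + N(-6))*(-6*(-113)) = (-195 - 39)*(-6*(-113)) = -234*678 = -158652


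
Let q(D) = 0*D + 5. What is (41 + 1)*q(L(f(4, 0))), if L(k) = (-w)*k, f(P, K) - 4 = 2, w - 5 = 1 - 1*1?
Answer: 210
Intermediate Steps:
w = 5 (w = 5 + (1 - 1*1) = 5 + (1 - 1) = 5 + 0 = 5)
f(P, K) = 6 (f(P, K) = 4 + 2 = 6)
L(k) = -5*k (L(k) = (-1*5)*k = -5*k)
q(D) = 5 (q(D) = 0 + 5 = 5)
(41 + 1)*q(L(f(4, 0))) = (41 + 1)*5 = 42*5 = 210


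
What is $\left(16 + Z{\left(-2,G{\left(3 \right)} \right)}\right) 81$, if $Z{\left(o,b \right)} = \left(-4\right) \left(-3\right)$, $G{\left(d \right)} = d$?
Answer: $2268$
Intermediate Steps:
$Z{\left(o,b \right)} = 12$
$\left(16 + Z{\left(-2,G{\left(3 \right)} \right)}\right) 81 = \left(16 + 12\right) 81 = 28 \cdot 81 = 2268$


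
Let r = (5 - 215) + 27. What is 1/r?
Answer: -1/183 ≈ -0.0054645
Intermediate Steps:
r = -183 (r = -210 + 27 = -183)
1/r = 1/(-183) = -1/183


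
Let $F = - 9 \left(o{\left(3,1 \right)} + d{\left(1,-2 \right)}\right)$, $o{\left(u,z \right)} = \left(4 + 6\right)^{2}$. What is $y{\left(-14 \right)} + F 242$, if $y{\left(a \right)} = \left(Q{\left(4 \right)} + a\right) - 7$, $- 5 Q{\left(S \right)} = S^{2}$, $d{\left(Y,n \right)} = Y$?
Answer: $- \frac{1100011}{5} \approx -2.2 \cdot 10^{5}$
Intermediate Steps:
$Q{\left(S \right)} = - \frac{S^{2}}{5}$
$o{\left(u,z \right)} = 100$ ($o{\left(u,z \right)} = 10^{2} = 100$)
$y{\left(a \right)} = - \frac{51}{5} + a$ ($y{\left(a \right)} = \left(- \frac{4^{2}}{5} + a\right) - 7 = \left(\left(- \frac{1}{5}\right) 16 + a\right) - 7 = \left(- \frac{16}{5} + a\right) - 7 = - \frac{51}{5} + a$)
$F = -909$ ($F = - 9 \left(100 + 1\right) = \left(-9\right) 101 = -909$)
$y{\left(-14 \right)} + F 242 = \left(- \frac{51}{5} - 14\right) - 219978 = - \frac{121}{5} - 219978 = - \frac{1100011}{5}$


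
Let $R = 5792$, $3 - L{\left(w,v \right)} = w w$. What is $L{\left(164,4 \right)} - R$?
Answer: $-32685$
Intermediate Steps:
$L{\left(w,v \right)} = 3 - w^{2}$ ($L{\left(w,v \right)} = 3 - w w = 3 - w^{2}$)
$L{\left(164,4 \right)} - R = \left(3 - 164^{2}\right) - 5792 = \left(3 - 26896\right) - 5792 = -26893 - 5792 = -32685$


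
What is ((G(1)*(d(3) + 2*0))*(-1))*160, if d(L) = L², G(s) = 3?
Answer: -4320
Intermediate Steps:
((G(1)*(d(3) + 2*0))*(-1))*160 = ((3*(3² + 2*0))*(-1))*160 = ((3*(9 + 0))*(-1))*160 = ((3*9)*(-1))*160 = (27*(-1))*160 = -27*160 = -4320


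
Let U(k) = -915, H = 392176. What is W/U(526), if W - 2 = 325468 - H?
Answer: 66706/915 ≈ 72.903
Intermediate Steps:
W = -66706 (W = 2 + (325468 - 1*392176) = 2 + (325468 - 392176) = 2 - 66708 = -66706)
W/U(526) = -66706/(-915) = -66706*(-1/915) = 66706/915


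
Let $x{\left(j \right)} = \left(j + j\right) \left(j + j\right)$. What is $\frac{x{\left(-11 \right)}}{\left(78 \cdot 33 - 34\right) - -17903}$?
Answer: $\frac{484}{20443} \approx 0.023676$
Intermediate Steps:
$x{\left(j \right)} = 4 j^{2}$ ($x{\left(j \right)} = 2 j 2 j = 4 j^{2}$)
$\frac{x{\left(-11 \right)}}{\left(78 \cdot 33 - 34\right) - -17903} = \frac{4 \left(-11\right)^{2}}{\left(78 \cdot 33 - 34\right) - -17903} = \frac{4 \cdot 121}{\left(2574 - 34\right) + 17903} = \frac{484}{2540 + 17903} = \frac{484}{20443}$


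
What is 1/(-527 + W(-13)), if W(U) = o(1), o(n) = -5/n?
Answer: -1/532 ≈ -0.0018797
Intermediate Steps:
W(U) = -5 (W(U) = -5/1 = -5*1 = -5)
1/(-527 + W(-13)) = 1/(-527 - 5) = 1/(-532) = -1/532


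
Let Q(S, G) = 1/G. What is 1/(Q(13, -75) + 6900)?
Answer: 75/517499 ≈ 0.00014493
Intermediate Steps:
1/(Q(13, -75) + 6900) = 1/(1/(-75) + 6900) = 1/(-1/75 + 6900) = 1/(517499/75) = 75/517499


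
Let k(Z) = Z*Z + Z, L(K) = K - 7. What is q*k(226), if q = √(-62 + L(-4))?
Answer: 51302*I*√73 ≈ 4.3832e+5*I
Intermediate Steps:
L(K) = -7 + K
q = I*√73 (q = √(-62 + (-7 - 4)) = √(-62 - 11) = √(-73) = I*√73 ≈ 8.544*I)
k(Z) = Z + Z² (k(Z) = Z² + Z = Z + Z²)
q*k(226) = (I*√73)*(226*(1 + 226)) = (I*√73)*(226*227) = (I*√73)*51302 = 51302*I*√73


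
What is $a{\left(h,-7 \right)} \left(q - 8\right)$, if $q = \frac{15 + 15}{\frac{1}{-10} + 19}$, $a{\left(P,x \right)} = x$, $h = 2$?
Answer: $\frac{404}{9} \approx 44.889$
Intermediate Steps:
$q = \frac{100}{63}$ ($q = \frac{30}{- \frac{1}{10} + 19} = \frac{30}{\frac{189}{10}} = 30 \cdot \frac{10}{189} = \frac{100}{63} \approx 1.5873$)
$a{\left(h,-7 \right)} \left(q - 8\right) = - 7 \left(\frac{100}{63} - 8\right) = \left(-7\right) \left(- \frac{404}{63}\right) = \frac{404}{9}$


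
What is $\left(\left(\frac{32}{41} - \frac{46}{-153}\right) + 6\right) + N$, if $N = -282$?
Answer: $- \frac{1724566}{6273} \approx -274.92$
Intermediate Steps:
$\left(\left(\frac{32}{41} - \frac{46}{-153}\right) + 6\right) + N = \left(\left(\frac{32}{41} - \frac{46}{-153}\right) + 6\right) - 282 = \left(\left(32 \cdot \frac{1}{41} - - \frac{46}{153}\right) + 6\right) - 282 = \left(\left(\frac{32}{41} + \frac{46}{153}\right) + 6\right) - 282 = \left(\frac{6782}{6273} + 6\right) - 282 = \frac{44420}{6273} - 282 = - \frac{1724566}{6273}$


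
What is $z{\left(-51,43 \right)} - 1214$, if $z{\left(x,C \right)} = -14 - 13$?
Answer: $-1241$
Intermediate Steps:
$z{\left(x,C \right)} = -27$
$z{\left(-51,43 \right)} - 1214 = -27 - 1214 = -1241$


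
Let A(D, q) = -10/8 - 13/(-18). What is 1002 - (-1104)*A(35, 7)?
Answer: 1258/3 ≈ 419.33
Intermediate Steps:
A(D, q) = -19/36 (A(D, q) = -10*1/8 - 13*(-1/18) = -5/4 + 13/18 = -19/36)
1002 - (-1104)*A(35, 7) = 1002 - (-1104)*(-19)/36 = 1002 - 1104*19/36 = 1002 - 1748/3 = 1258/3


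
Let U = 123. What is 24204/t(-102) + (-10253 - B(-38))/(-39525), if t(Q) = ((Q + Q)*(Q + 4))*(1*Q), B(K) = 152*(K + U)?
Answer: 75649261/131697300 ≈ 0.57442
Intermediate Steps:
B(K) = 18696 + 152*K (B(K) = 152*(K + 123) = 152*(123 + K) = 18696 + 152*K)
t(Q) = 2*Q²*(4 + Q) (t(Q) = ((2*Q)*(4 + Q))*Q = (2*Q*(4 + Q))*Q = 2*Q²*(4 + Q))
24204/t(-102) + (-10253 - B(-38))/(-39525) = 24204/((2*(-102)²*(4 - 102))) + (-10253 - (18696 + 152*(-38)))/(-39525) = 24204/((2*10404*(-98))) + (-10253 - (18696 - 5776))*(-1/39525) = 24204/(-2039184) + (-10253 - 1*12920)*(-1/39525) = 24204*(-1/2039184) + (-10253 - 12920)*(-1/39525) = -2017/169932 - 23173*(-1/39525) = -2017/169932 + 23173/39525 = 75649261/131697300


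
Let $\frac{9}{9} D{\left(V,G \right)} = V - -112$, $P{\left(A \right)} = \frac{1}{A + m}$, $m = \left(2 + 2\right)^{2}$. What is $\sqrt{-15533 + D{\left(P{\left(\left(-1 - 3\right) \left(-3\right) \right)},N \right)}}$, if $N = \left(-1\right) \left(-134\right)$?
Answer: $\frac{i \sqrt{3022509}}{14} \approx 124.18 i$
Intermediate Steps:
$m = 16$ ($m = 4^{2} = 16$)
$N = 134$
$P{\left(A \right)} = \frac{1}{16 + A}$ ($P{\left(A \right)} = \frac{1}{A + 16} = \frac{1}{16 + A}$)
$D{\left(V,G \right)} = 112 + V$ ($D{\left(V,G \right)} = V - -112 = V + 112 = 112 + V$)
$\sqrt{-15533 + D{\left(P{\left(\left(-1 - 3\right) \left(-3\right) \right)},N \right)}} = \sqrt{-15533 + \left(112 + \frac{1}{16 + \left(-1 - 3\right) \left(-3\right)}\right)} = \sqrt{-15533 + \left(112 + \frac{1}{16 - -12}\right)} = \sqrt{-15533 + \left(112 + \frac{1}{16 + 12}\right)} = \sqrt{-15533 + \left(112 + \frac{1}{28}\right)} = \sqrt{-15533 + \frac{3137}{28}} = \sqrt{- \frac{431787}{28}} = \frac{i \sqrt{3022509}}{14}$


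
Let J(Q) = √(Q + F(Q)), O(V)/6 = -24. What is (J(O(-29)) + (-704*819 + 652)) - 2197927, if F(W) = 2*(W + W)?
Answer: -2773851 + 12*I*√5 ≈ -2.7739e+6 + 26.833*I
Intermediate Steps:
O(V) = -144 (O(V) = 6*(-24) = -144)
F(W) = 4*W (F(W) = 2*(2*W) = 4*W)
J(Q) = √5*√Q (J(Q) = √(Q + 4*Q) = √(5*Q) = √5*√Q)
(J(O(-29)) + (-704*819 + 652)) - 2197927 = (√5*√(-144) + (-704*819 + 652)) - 2197927 = (√5*(12*I) + (-576576 + 652)) - 2197927 = (12*I*√5 - 575924) - 2197927 = (-575924 + 12*I*√5) - 2197927 = -2773851 + 12*I*√5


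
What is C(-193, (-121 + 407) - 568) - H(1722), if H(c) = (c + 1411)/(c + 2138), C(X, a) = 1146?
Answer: 4420427/3860 ≈ 1145.2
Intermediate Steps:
H(c) = (1411 + c)/(2138 + c)
C(-193, (-121 + 407) - 568) - H(1722) = 1146 - (1411 + 1722)/(2138 + 1722) = 1146 - 3133/3860 = 4420427/3860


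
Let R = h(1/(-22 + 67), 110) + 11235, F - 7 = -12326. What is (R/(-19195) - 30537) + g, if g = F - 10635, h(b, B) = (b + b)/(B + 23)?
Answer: -6145224315302/114882075 ≈ -53492.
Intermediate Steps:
F = -12319 (F = 7 - 12326 = -12319)
h(b, B) = 2*b/(23 + B) (h(b, B) = (2*b)/(23 + B) = 2*b/(23 + B))
R = 67241477/5985 (R = 2/((-22 + 67)*(23 + 110)) + 11235 = 2/(45*133) + 11235 = 2*(1/45)*(1/133) + 11235 = 2/5985 + 11235 = 67241477/5985 ≈ 11235.)
g = -22954 (g = -12319 - 10635 = -22954)
(R/(-19195) - 30537) + g = ((67241477/5985)/(-19195) - 30537) - 22954 = ((67241477/5985)*(-1/19195) - 30537) - 22954 = (-67241477/114882075 - 30537) - 22954 = -3508221165752/114882075 - 22954 = -6145224315302/114882075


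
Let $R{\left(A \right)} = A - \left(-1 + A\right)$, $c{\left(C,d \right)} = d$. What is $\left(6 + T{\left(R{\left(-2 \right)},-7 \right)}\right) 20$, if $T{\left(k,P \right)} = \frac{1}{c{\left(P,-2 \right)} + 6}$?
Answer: $125$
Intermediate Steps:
$R{\left(A \right)} = 1$ ($R{\left(A \right)} = A - \left(-1 + A\right) = 1$)
$T{\left(k,P \right)} = \frac{1}{4}$ ($T{\left(k,P \right)} = \frac{1}{-2 + 6} = \frac{1}{4}$)
$\left(6 + T{\left(R{\left(-2 \right)},-7 \right)}\right) 20 = \left(6 + \frac{1}{4}\right) 20 = \frac{25}{4} \cdot 20 = 125$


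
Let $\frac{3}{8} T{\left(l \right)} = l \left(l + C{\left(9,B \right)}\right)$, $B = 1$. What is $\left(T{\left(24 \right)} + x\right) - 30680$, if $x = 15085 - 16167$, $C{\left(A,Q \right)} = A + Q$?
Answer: $-29586$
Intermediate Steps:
$x = -1082$
$T{\left(l \right)} = \frac{8 l \left(10 + l\right)}{3}$ ($T{\left(l \right)} = \frac{8 l \left(l + \left(9 + 1\right)\right)}{3} = \frac{8 l \left(l + 10\right)}{3} = \frac{8 l \left(10 + l\right)}{3}$)
$\left(T{\left(24 \right)} + x\right) - 30680 = \left(\frac{8}{3} \cdot 24 \left(10 + 24\right) - 1082\right) - 30680 = \left(\frac{8}{3} \cdot 24 \cdot 34 - 1082\right) - 30680 = \left(2176 - 1082\right) - 30680 = 1094 - 30680 = -29586$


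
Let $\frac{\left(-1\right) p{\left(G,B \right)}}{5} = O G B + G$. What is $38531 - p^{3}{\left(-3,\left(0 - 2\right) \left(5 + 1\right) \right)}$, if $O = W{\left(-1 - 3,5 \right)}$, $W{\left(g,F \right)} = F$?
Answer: $693192656$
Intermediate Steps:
$O = 5$
$p{\left(G,B \right)} = - 5 G - 25 B G$ ($p{\left(G,B \right)} = - 5 \left(5 G B + G\right) = - 5 \left(5 B G + G\right) = - 5 \left(G + 5 B G\right) = - 5 G - 25 B G$)
$38531 - p^{3}{\left(-3,\left(0 - 2\right) \left(5 + 1\right) \right)} = 38531 - \left(\left(-5\right) \left(-3\right) \left(1 + 5 \left(0 - 2\right) \left(5 + 1\right)\right)\right)^{3} = 38531 - \left(\left(-5\right) \left(-3\right) \left(1 + 5 \left(\left(-2\right) 6\right)\right)\right)^{3} = 38531 - \left(\left(-5\right) \left(-3\right) \left(1 + 5 \left(-12\right)\right)\right)^{3} = 38531 - \left(\left(-5\right) \left(-3\right) \left(1 - 60\right)\right)^{3} = 38531 - \left(\left(-5\right) \left(-3\right) \left(-59\right)\right)^{3} = 38531 - \left(-885\right)^{3} = 38531 - -693154125 = 38531 + 693154125 = 693192656$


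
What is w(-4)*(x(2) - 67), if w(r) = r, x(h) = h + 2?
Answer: 252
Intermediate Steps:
x(h) = 2 + h
w(-4)*(x(2) - 67) = -4*((2 + 2) - 67) = -4*(4 - 67) = -4*(-63) = 252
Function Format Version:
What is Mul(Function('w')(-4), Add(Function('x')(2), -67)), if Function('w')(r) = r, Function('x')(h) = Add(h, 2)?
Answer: 252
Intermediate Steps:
Function('x')(h) = Add(2, h)
Mul(Function('w')(-4), Add(Function('x')(2), -67)) = Mul(-4, Add(Add(2, 2), -67)) = Mul(-4, Add(4, -67)) = Mul(-4, -63) = 252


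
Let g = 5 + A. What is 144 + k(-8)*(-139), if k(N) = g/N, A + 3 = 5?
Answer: 2125/8 ≈ 265.63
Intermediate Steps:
A = 2 (A = -3 + 5 = 2)
g = 7 (g = 5 + 2 = 7)
k(N) = 7/N
144 + k(-8)*(-139) = 144 + (7/(-8))*(-139) = 144 + (7*(-⅛))*(-139) = 144 - 7/8*(-139) = 144 + 973/8 = 2125/8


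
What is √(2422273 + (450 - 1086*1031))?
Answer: 7*√26593 ≈ 1141.5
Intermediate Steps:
√(2422273 + (450 - 1086*1031)) = √(2422273 + (450 - 1119666)) = √(2422273 - 1119216) = √1303057 = 7*√26593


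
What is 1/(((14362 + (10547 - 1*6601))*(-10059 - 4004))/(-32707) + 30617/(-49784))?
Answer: 1628285288/12816656282517 ≈ 0.00012704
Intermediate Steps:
1/(((14362 + (10547 - 1*6601))*(-10059 - 4004))/(-32707) + 30617/(-49784)) = 1/(((14362 + (10547 - 6601))*(-14063))*(-1/32707) + 30617*(-1/49784)) = 1/(((14362 + 3946)*(-14063))*(-1/32707) - 30617/49784) = 1/((18308*(-14063))*(-1/32707) - 30617/49784) = 1/(-257465404*(-1/32707) - 30617/49784) = 1/(257465404/32707 - 30617/49784) = 1/(12816656282517/1628285288) = 1628285288/12816656282517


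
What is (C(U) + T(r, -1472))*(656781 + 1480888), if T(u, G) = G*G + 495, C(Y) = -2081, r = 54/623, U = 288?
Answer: 4628476643462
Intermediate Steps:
r = 54/623 (r = 54*(1/623) = 54/623 ≈ 0.086677)
T(u, G) = 495 + G**2 (T(u, G) = G**2 + 495 = 495 + G**2)
(C(U) + T(r, -1472))*(656781 + 1480888) = (-2081 + (495 + (-1472)**2))*(656781 + 1480888) = (-2081 + (495 + 2166784))*2137669 = (-2081 + 2167279)*2137669 = 2165198*2137669 = 4628476643462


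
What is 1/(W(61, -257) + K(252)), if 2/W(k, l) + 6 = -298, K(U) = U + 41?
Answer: 152/44535 ≈ 0.0034130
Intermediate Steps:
K(U) = 41 + U
W(k, l) = -1/152 (W(k, l) = 2/(-6 - 298) = 2/(-304) = 2*(-1/304) = -1/152)
1/(W(61, -257) + K(252)) = 1/(-1/152 + (41 + 252)) = 1/(-1/152 + 293) = 1/(44535/152) = 152/44535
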